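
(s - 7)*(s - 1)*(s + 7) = s^3 - s^2 - 49*s + 49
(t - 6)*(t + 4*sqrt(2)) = t^2 - 6*t + 4*sqrt(2)*t - 24*sqrt(2)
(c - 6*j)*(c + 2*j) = c^2 - 4*c*j - 12*j^2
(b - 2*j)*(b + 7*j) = b^2 + 5*b*j - 14*j^2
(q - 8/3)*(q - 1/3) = q^2 - 3*q + 8/9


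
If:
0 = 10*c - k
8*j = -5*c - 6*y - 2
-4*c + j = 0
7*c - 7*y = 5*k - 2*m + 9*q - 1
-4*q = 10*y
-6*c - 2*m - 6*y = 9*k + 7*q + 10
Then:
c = -36/611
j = -144/611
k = -360/611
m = -14659/7332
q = -275/3666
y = 55/1833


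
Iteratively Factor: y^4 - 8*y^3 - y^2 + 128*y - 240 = (y + 4)*(y^3 - 12*y^2 + 47*y - 60) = (y - 5)*(y + 4)*(y^2 - 7*y + 12) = (y - 5)*(y - 3)*(y + 4)*(y - 4)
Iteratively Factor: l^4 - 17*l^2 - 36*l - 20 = (l + 2)*(l^3 - 2*l^2 - 13*l - 10) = (l + 2)^2*(l^2 - 4*l - 5) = (l + 1)*(l + 2)^2*(l - 5)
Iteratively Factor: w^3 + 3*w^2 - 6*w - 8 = (w + 4)*(w^2 - w - 2) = (w + 1)*(w + 4)*(w - 2)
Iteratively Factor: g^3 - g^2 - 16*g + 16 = (g - 4)*(g^2 + 3*g - 4) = (g - 4)*(g - 1)*(g + 4)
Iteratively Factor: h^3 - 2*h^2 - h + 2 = (h + 1)*(h^2 - 3*h + 2) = (h - 1)*(h + 1)*(h - 2)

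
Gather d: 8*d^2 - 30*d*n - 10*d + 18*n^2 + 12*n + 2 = 8*d^2 + d*(-30*n - 10) + 18*n^2 + 12*n + 2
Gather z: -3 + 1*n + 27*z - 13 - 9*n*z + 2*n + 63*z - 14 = 3*n + z*(90 - 9*n) - 30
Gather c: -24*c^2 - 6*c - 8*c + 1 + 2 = -24*c^2 - 14*c + 3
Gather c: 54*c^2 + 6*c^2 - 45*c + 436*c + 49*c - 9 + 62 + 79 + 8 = 60*c^2 + 440*c + 140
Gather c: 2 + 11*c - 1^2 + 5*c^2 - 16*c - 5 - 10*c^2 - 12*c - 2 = -5*c^2 - 17*c - 6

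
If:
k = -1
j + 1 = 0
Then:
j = -1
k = -1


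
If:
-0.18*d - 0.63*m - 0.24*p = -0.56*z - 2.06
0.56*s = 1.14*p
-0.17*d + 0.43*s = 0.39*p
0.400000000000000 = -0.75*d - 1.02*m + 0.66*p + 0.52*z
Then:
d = -4.23505843071786*z - 40.9110816878706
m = 2.66399554813578*z + 20.4175464855218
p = -1.4833611574847*z - 14.3294149252586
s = -3.01969949916528*z - 29.1705946692764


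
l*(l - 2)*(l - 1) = l^3 - 3*l^2 + 2*l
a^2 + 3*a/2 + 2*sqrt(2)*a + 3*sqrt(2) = (a + 3/2)*(a + 2*sqrt(2))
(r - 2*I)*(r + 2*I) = r^2 + 4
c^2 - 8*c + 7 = (c - 7)*(c - 1)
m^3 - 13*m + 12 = (m - 3)*(m - 1)*(m + 4)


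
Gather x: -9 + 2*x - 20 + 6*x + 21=8*x - 8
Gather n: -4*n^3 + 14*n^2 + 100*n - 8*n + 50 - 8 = -4*n^3 + 14*n^2 + 92*n + 42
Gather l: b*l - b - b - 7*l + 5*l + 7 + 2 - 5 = -2*b + l*(b - 2) + 4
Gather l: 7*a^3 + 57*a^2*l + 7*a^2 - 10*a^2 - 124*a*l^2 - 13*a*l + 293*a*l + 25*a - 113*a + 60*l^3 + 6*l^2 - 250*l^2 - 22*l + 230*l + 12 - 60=7*a^3 - 3*a^2 - 88*a + 60*l^3 + l^2*(-124*a - 244) + l*(57*a^2 + 280*a + 208) - 48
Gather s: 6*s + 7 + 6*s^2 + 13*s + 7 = 6*s^2 + 19*s + 14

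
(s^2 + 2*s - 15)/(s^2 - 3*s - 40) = (s - 3)/(s - 8)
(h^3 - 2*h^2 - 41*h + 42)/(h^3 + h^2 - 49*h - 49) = (h^2 + 5*h - 6)/(h^2 + 8*h + 7)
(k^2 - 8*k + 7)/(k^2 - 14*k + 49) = (k - 1)/(k - 7)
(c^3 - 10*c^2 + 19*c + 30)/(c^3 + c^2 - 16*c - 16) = (c^2 - 11*c + 30)/(c^2 - 16)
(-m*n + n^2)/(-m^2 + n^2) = n/(m + n)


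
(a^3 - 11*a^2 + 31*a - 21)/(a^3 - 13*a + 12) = (a - 7)/(a + 4)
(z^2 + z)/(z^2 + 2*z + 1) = z/(z + 1)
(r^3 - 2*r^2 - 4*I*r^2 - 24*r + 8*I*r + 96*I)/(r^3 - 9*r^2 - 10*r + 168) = (r - 4*I)/(r - 7)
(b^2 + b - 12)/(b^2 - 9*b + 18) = (b + 4)/(b - 6)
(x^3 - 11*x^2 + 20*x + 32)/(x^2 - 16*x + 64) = (x^2 - 3*x - 4)/(x - 8)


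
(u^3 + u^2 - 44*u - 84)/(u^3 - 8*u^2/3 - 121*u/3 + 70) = 3*(u + 2)/(3*u - 5)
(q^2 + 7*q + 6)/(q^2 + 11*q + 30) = (q + 1)/(q + 5)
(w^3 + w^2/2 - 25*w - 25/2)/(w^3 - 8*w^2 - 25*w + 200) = (w + 1/2)/(w - 8)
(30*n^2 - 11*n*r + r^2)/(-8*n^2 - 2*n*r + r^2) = (-30*n^2 + 11*n*r - r^2)/(8*n^2 + 2*n*r - r^2)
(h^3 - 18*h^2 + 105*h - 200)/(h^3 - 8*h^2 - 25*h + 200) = (h - 5)/(h + 5)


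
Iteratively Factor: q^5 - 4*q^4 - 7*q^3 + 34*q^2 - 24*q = (q + 3)*(q^4 - 7*q^3 + 14*q^2 - 8*q) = (q - 2)*(q + 3)*(q^3 - 5*q^2 + 4*q) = (q - 2)*(q - 1)*(q + 3)*(q^2 - 4*q) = q*(q - 2)*(q - 1)*(q + 3)*(q - 4)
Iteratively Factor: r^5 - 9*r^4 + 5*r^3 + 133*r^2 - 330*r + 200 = (r + 4)*(r^4 - 13*r^3 + 57*r^2 - 95*r + 50) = (r - 1)*(r + 4)*(r^3 - 12*r^2 + 45*r - 50) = (r - 5)*(r - 1)*(r + 4)*(r^2 - 7*r + 10) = (r - 5)*(r - 2)*(r - 1)*(r + 4)*(r - 5)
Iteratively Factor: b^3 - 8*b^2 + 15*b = (b)*(b^2 - 8*b + 15) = b*(b - 5)*(b - 3)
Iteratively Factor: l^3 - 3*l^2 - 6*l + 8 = (l - 1)*(l^2 - 2*l - 8) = (l - 1)*(l + 2)*(l - 4)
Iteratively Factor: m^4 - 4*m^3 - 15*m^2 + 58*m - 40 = (m - 5)*(m^3 + m^2 - 10*m + 8) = (m - 5)*(m + 4)*(m^2 - 3*m + 2) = (m - 5)*(m - 2)*(m + 4)*(m - 1)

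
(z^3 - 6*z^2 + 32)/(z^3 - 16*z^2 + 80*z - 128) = (z + 2)/(z - 8)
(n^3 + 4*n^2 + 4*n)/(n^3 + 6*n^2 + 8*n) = (n + 2)/(n + 4)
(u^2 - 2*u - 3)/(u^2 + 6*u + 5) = (u - 3)/(u + 5)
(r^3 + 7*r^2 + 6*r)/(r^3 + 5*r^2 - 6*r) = (r + 1)/(r - 1)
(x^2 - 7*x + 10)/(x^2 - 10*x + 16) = (x - 5)/(x - 8)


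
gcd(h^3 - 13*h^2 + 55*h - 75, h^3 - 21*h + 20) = 1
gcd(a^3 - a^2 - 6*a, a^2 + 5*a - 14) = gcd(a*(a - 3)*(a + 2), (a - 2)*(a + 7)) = 1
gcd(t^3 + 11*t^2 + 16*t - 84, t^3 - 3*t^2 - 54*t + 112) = t^2 + 5*t - 14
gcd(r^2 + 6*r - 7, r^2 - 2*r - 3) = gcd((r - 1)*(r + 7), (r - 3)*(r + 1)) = 1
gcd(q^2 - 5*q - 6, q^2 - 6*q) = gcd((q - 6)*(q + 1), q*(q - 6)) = q - 6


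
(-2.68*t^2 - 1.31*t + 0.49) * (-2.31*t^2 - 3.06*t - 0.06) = 6.1908*t^4 + 11.2269*t^3 + 3.0375*t^2 - 1.4208*t - 0.0294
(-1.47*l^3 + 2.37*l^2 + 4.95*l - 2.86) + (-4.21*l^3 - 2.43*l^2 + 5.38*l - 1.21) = -5.68*l^3 - 0.0600000000000001*l^2 + 10.33*l - 4.07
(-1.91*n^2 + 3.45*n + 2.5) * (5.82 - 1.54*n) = 2.9414*n^3 - 16.4292*n^2 + 16.229*n + 14.55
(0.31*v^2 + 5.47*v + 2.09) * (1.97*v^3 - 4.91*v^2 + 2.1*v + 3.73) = 0.6107*v^5 + 9.2538*v^4 - 22.0894*v^3 + 2.3814*v^2 + 24.7921*v + 7.7957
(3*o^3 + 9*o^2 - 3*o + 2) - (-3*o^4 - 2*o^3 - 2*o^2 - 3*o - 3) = 3*o^4 + 5*o^3 + 11*o^2 + 5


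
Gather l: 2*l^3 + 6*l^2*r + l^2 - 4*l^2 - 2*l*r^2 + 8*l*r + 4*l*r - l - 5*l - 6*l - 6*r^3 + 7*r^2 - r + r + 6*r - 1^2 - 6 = 2*l^3 + l^2*(6*r - 3) + l*(-2*r^2 + 12*r - 12) - 6*r^3 + 7*r^2 + 6*r - 7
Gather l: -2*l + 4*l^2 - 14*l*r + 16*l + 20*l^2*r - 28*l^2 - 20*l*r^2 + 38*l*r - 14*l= l^2*(20*r - 24) + l*(-20*r^2 + 24*r)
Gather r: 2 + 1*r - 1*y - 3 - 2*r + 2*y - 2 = -r + y - 3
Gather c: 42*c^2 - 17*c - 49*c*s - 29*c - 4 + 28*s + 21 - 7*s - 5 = 42*c^2 + c*(-49*s - 46) + 21*s + 12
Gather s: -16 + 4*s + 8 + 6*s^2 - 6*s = 6*s^2 - 2*s - 8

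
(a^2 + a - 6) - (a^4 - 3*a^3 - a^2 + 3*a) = -a^4 + 3*a^3 + 2*a^2 - 2*a - 6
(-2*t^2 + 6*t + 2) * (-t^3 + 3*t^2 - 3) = 2*t^5 - 12*t^4 + 16*t^3 + 12*t^2 - 18*t - 6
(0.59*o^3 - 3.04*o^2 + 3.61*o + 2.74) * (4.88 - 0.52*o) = -0.3068*o^4 + 4.46*o^3 - 16.7124*o^2 + 16.192*o + 13.3712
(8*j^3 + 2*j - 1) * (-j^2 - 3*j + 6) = -8*j^5 - 24*j^4 + 46*j^3 - 5*j^2 + 15*j - 6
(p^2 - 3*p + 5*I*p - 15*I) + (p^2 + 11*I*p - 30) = 2*p^2 - 3*p + 16*I*p - 30 - 15*I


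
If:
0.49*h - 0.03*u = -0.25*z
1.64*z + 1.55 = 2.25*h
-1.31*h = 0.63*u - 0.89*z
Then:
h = 0.23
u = -1.37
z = -0.62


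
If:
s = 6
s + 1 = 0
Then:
No Solution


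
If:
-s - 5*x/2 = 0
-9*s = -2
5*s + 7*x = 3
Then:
No Solution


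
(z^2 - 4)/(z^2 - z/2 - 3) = 2*(z + 2)/(2*z + 3)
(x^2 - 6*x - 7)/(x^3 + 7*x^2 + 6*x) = (x - 7)/(x*(x + 6))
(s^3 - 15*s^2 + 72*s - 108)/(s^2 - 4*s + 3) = (s^2 - 12*s + 36)/(s - 1)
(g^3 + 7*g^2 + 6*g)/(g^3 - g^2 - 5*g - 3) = g*(g + 6)/(g^2 - 2*g - 3)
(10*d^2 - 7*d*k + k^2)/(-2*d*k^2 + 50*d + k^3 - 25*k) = (-5*d + k)/(k^2 - 25)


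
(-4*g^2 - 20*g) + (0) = -4*g^2 - 20*g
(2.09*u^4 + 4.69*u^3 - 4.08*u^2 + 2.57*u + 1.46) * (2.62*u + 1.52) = 5.4758*u^5 + 15.4646*u^4 - 3.5608*u^3 + 0.5318*u^2 + 7.7316*u + 2.2192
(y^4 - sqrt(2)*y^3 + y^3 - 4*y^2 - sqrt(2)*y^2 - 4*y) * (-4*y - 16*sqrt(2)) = -4*y^5 - 12*sqrt(2)*y^4 - 4*y^4 - 12*sqrt(2)*y^3 + 48*y^3 + 48*y^2 + 64*sqrt(2)*y^2 + 64*sqrt(2)*y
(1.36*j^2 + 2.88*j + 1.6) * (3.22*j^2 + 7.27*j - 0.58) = 4.3792*j^4 + 19.1608*j^3 + 25.3008*j^2 + 9.9616*j - 0.928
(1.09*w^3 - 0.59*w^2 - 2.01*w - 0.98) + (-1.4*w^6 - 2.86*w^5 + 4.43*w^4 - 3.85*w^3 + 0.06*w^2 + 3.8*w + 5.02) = -1.4*w^6 - 2.86*w^5 + 4.43*w^4 - 2.76*w^3 - 0.53*w^2 + 1.79*w + 4.04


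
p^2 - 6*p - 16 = (p - 8)*(p + 2)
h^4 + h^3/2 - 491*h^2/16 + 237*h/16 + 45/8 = (h - 5)*(h - 3/4)*(h + 1/4)*(h + 6)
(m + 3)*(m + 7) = m^2 + 10*m + 21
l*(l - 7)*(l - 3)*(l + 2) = l^4 - 8*l^3 + l^2 + 42*l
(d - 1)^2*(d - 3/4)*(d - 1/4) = d^4 - 3*d^3 + 51*d^2/16 - 11*d/8 + 3/16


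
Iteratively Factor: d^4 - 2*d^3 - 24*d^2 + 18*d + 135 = (d - 3)*(d^3 + d^2 - 21*d - 45) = (d - 3)*(d + 3)*(d^2 - 2*d - 15) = (d - 3)*(d + 3)^2*(d - 5)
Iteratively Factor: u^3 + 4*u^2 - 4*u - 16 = (u + 2)*(u^2 + 2*u - 8) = (u - 2)*(u + 2)*(u + 4)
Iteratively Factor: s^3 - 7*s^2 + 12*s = (s)*(s^2 - 7*s + 12) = s*(s - 4)*(s - 3)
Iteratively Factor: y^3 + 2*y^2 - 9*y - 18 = (y - 3)*(y^2 + 5*y + 6) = (y - 3)*(y + 2)*(y + 3)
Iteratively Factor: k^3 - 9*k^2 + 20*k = (k - 5)*(k^2 - 4*k) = k*(k - 5)*(k - 4)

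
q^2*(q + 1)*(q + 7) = q^4 + 8*q^3 + 7*q^2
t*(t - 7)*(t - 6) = t^3 - 13*t^2 + 42*t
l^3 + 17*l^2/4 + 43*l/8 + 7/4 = (l + 1/2)*(l + 7/4)*(l + 2)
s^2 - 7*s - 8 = (s - 8)*(s + 1)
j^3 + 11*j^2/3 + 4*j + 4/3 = (j + 2/3)*(j + 1)*(j + 2)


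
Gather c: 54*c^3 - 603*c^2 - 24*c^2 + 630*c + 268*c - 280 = 54*c^3 - 627*c^2 + 898*c - 280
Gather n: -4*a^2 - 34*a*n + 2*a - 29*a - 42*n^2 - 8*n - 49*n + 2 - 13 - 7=-4*a^2 - 27*a - 42*n^2 + n*(-34*a - 57) - 18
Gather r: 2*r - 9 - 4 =2*r - 13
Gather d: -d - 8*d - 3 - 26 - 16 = -9*d - 45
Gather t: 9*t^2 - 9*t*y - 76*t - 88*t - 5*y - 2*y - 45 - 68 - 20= 9*t^2 + t*(-9*y - 164) - 7*y - 133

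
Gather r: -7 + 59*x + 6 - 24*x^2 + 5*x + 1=-24*x^2 + 64*x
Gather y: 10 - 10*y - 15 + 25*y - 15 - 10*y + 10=5*y - 10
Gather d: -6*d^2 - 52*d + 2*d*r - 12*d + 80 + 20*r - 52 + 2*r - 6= -6*d^2 + d*(2*r - 64) + 22*r + 22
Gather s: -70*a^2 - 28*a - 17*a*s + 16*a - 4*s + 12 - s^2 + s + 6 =-70*a^2 - 12*a - s^2 + s*(-17*a - 3) + 18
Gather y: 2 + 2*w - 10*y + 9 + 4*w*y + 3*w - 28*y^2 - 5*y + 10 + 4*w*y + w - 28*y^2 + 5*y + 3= 6*w - 56*y^2 + y*(8*w - 10) + 24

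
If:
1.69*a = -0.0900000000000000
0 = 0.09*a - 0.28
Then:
No Solution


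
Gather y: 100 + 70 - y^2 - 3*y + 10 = -y^2 - 3*y + 180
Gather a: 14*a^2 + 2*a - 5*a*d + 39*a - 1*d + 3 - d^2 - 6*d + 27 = 14*a^2 + a*(41 - 5*d) - d^2 - 7*d + 30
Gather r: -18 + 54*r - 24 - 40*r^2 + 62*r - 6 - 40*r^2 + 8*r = -80*r^2 + 124*r - 48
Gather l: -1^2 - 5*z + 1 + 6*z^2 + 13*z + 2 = 6*z^2 + 8*z + 2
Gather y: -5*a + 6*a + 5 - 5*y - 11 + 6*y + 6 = a + y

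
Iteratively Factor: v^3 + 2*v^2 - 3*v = (v + 3)*(v^2 - v) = (v - 1)*(v + 3)*(v)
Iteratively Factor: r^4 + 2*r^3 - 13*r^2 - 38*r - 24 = (r + 2)*(r^3 - 13*r - 12) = (r + 1)*(r + 2)*(r^2 - r - 12) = (r - 4)*(r + 1)*(r + 2)*(r + 3)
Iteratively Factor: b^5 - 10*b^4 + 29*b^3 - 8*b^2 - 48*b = (b - 4)*(b^4 - 6*b^3 + 5*b^2 + 12*b) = b*(b - 4)*(b^3 - 6*b^2 + 5*b + 12) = b*(b - 4)*(b - 3)*(b^2 - 3*b - 4) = b*(b - 4)*(b - 3)*(b + 1)*(b - 4)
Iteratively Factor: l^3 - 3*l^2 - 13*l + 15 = (l + 3)*(l^2 - 6*l + 5) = (l - 5)*(l + 3)*(l - 1)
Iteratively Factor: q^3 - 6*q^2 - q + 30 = (q + 2)*(q^2 - 8*q + 15) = (q - 5)*(q + 2)*(q - 3)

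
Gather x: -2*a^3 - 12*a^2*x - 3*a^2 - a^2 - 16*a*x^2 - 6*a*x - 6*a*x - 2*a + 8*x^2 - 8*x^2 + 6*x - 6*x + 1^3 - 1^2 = -2*a^3 - 4*a^2 - 16*a*x^2 - 2*a + x*(-12*a^2 - 12*a)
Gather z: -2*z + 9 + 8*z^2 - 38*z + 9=8*z^2 - 40*z + 18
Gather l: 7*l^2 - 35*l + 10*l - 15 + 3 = 7*l^2 - 25*l - 12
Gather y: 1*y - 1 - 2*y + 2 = 1 - y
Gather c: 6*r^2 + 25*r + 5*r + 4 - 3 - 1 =6*r^2 + 30*r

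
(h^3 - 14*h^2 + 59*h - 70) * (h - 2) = h^4 - 16*h^3 + 87*h^2 - 188*h + 140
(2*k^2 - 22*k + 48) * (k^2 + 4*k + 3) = 2*k^4 - 14*k^3 - 34*k^2 + 126*k + 144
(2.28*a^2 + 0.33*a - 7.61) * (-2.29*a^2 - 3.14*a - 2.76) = -5.2212*a^4 - 7.9149*a^3 + 10.0979*a^2 + 22.9846*a + 21.0036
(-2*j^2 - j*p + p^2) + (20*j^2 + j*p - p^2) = 18*j^2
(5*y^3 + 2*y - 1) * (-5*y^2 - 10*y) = -25*y^5 - 50*y^4 - 10*y^3 - 15*y^2 + 10*y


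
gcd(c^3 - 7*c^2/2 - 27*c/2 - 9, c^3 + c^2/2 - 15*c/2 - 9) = c + 3/2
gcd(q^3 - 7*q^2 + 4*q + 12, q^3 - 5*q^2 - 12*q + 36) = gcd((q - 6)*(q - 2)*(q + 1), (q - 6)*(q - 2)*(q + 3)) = q^2 - 8*q + 12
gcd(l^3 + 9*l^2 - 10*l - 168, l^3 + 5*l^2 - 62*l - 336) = l^2 + 13*l + 42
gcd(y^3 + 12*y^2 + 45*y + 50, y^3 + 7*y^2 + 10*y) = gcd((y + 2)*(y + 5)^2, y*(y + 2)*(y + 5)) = y^2 + 7*y + 10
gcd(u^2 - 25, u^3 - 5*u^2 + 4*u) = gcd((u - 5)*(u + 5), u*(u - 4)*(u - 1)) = 1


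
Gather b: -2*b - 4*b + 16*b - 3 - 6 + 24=10*b + 15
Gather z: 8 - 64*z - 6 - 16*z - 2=-80*z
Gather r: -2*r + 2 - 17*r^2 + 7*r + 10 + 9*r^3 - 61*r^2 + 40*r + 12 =9*r^3 - 78*r^2 + 45*r + 24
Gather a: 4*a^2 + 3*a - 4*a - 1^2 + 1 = 4*a^2 - a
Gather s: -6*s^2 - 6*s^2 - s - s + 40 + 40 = -12*s^2 - 2*s + 80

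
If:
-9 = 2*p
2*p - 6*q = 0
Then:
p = -9/2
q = -3/2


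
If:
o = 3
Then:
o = 3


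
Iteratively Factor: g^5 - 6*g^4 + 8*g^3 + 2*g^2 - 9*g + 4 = (g - 1)*(g^4 - 5*g^3 + 3*g^2 + 5*g - 4) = (g - 1)*(g + 1)*(g^3 - 6*g^2 + 9*g - 4) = (g - 1)^2*(g + 1)*(g^2 - 5*g + 4) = (g - 4)*(g - 1)^2*(g + 1)*(g - 1)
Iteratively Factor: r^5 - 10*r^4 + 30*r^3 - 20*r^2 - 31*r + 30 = (r + 1)*(r^4 - 11*r^3 + 41*r^2 - 61*r + 30) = (r - 2)*(r + 1)*(r^3 - 9*r^2 + 23*r - 15) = (r - 3)*(r - 2)*(r + 1)*(r^2 - 6*r + 5) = (r - 3)*(r - 2)*(r - 1)*(r + 1)*(r - 5)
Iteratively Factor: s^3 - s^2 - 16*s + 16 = (s + 4)*(s^2 - 5*s + 4) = (s - 4)*(s + 4)*(s - 1)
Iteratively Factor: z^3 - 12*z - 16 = (z - 4)*(z^2 + 4*z + 4) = (z - 4)*(z + 2)*(z + 2)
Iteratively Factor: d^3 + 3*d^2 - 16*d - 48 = (d - 4)*(d^2 + 7*d + 12) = (d - 4)*(d + 3)*(d + 4)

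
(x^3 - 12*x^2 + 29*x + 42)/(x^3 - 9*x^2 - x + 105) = (x^2 - 5*x - 6)/(x^2 - 2*x - 15)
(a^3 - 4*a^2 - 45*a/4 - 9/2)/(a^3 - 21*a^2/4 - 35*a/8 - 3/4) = 2*(2*a + 3)/(4*a + 1)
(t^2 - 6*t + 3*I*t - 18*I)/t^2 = (t^2 + 3*t*(-2 + I) - 18*I)/t^2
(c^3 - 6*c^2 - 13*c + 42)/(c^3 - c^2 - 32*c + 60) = (c^2 - 4*c - 21)/(c^2 + c - 30)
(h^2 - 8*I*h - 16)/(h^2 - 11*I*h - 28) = (h - 4*I)/(h - 7*I)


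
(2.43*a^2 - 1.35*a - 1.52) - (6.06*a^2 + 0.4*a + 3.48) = -3.63*a^2 - 1.75*a - 5.0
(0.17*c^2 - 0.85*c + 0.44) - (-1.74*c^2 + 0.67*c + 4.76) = 1.91*c^2 - 1.52*c - 4.32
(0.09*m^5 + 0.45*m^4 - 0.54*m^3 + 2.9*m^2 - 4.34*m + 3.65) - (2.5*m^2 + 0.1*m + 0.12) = 0.09*m^5 + 0.45*m^4 - 0.54*m^3 + 0.4*m^2 - 4.44*m + 3.53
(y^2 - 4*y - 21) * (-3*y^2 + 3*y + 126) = -3*y^4 + 15*y^3 + 177*y^2 - 567*y - 2646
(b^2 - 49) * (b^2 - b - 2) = b^4 - b^3 - 51*b^2 + 49*b + 98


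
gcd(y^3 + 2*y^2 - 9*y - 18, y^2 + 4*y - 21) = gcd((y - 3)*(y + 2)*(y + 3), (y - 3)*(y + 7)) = y - 3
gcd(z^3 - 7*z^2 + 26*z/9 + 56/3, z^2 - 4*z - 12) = z - 6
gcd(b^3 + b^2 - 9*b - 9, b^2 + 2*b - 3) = b + 3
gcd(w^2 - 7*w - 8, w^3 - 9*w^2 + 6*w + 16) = w^2 - 7*w - 8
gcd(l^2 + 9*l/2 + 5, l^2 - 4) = l + 2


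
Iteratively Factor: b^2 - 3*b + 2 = (b - 2)*(b - 1)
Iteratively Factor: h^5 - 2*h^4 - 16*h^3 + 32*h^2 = (h - 2)*(h^4 - 16*h^2) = h*(h - 2)*(h^3 - 16*h) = h*(h - 2)*(h + 4)*(h^2 - 4*h) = h^2*(h - 2)*(h + 4)*(h - 4)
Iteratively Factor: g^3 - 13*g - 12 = (g + 1)*(g^2 - g - 12) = (g + 1)*(g + 3)*(g - 4)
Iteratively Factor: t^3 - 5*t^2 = (t - 5)*(t^2) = t*(t - 5)*(t)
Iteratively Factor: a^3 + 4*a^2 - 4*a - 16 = (a - 2)*(a^2 + 6*a + 8) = (a - 2)*(a + 2)*(a + 4)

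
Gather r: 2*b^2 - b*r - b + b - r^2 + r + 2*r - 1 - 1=2*b^2 - r^2 + r*(3 - b) - 2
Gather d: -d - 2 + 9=7 - d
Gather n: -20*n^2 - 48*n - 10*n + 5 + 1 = -20*n^2 - 58*n + 6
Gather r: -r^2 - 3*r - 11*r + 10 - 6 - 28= -r^2 - 14*r - 24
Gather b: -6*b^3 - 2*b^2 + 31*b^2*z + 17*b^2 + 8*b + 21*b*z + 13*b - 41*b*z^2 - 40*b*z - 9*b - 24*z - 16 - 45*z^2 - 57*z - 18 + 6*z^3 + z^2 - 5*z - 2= -6*b^3 + b^2*(31*z + 15) + b*(-41*z^2 - 19*z + 12) + 6*z^3 - 44*z^2 - 86*z - 36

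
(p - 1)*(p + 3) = p^2 + 2*p - 3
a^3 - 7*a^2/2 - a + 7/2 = (a - 7/2)*(a - 1)*(a + 1)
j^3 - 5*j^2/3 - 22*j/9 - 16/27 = (j - 8/3)*(j + 1/3)*(j + 2/3)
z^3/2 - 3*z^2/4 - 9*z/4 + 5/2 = (z/2 + 1)*(z - 5/2)*(z - 1)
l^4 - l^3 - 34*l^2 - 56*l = l*(l - 7)*(l + 2)*(l + 4)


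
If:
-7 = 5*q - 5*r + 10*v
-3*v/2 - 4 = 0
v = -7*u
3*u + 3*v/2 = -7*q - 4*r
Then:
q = 1952/1155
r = -2591/1155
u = 8/21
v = -8/3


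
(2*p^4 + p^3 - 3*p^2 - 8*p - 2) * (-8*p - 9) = -16*p^5 - 26*p^4 + 15*p^3 + 91*p^2 + 88*p + 18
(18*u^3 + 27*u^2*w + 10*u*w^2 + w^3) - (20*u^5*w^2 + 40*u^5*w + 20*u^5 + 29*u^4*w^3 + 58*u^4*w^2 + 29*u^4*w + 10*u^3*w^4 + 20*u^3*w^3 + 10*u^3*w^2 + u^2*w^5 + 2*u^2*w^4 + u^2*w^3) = -20*u^5*w^2 - 40*u^5*w - 20*u^5 - 29*u^4*w^3 - 58*u^4*w^2 - 29*u^4*w - 10*u^3*w^4 - 20*u^3*w^3 - 10*u^3*w^2 + 18*u^3 - u^2*w^5 - 2*u^2*w^4 - u^2*w^3 + 27*u^2*w + 10*u*w^2 + w^3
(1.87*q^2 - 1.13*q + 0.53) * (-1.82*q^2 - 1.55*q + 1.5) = -3.4034*q^4 - 0.8419*q^3 + 3.5919*q^2 - 2.5165*q + 0.795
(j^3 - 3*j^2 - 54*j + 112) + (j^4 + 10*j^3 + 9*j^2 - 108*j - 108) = j^4 + 11*j^3 + 6*j^2 - 162*j + 4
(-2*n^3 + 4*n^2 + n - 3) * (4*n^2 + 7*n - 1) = -8*n^5 + 2*n^4 + 34*n^3 - 9*n^2 - 22*n + 3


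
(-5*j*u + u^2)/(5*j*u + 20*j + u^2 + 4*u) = u*(-5*j + u)/(5*j*u + 20*j + u^2 + 4*u)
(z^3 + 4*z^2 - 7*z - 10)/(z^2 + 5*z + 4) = (z^2 + 3*z - 10)/(z + 4)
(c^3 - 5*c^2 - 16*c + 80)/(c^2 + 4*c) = c - 9 + 20/c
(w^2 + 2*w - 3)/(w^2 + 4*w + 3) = (w - 1)/(w + 1)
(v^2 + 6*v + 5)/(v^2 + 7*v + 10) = (v + 1)/(v + 2)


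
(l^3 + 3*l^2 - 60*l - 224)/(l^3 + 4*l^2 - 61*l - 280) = (l + 4)/(l + 5)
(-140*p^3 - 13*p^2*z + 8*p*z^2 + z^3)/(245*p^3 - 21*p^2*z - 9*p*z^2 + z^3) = (-28*p^2 + 3*p*z + z^2)/(49*p^2 - 14*p*z + z^2)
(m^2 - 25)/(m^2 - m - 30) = (m - 5)/(m - 6)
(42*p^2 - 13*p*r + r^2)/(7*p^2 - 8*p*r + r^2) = (6*p - r)/(p - r)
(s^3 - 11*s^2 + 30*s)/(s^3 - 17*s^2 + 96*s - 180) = s/(s - 6)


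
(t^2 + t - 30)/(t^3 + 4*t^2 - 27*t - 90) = 1/(t + 3)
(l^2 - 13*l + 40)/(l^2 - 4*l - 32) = (l - 5)/(l + 4)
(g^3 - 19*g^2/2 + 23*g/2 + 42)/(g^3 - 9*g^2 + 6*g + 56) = (g + 3/2)/(g + 2)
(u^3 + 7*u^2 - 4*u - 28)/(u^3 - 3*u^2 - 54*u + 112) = (u + 2)/(u - 8)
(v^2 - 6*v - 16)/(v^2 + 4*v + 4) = (v - 8)/(v + 2)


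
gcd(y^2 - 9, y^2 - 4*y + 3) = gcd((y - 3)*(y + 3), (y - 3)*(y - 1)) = y - 3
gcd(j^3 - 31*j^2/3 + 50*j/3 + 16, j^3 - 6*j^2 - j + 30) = j - 3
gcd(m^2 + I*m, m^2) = m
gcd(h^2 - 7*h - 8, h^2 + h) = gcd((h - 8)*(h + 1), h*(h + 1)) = h + 1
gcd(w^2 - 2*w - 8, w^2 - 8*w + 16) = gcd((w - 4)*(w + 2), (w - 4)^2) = w - 4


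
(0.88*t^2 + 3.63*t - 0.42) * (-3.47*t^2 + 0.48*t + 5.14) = -3.0536*t^4 - 12.1737*t^3 + 7.723*t^2 + 18.4566*t - 2.1588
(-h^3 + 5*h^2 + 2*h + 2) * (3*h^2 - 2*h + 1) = -3*h^5 + 17*h^4 - 5*h^3 + 7*h^2 - 2*h + 2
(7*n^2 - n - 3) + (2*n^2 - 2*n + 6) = 9*n^2 - 3*n + 3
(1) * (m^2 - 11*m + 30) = m^2 - 11*m + 30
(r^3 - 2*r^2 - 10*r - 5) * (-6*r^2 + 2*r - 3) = -6*r^5 + 14*r^4 + 53*r^3 + 16*r^2 + 20*r + 15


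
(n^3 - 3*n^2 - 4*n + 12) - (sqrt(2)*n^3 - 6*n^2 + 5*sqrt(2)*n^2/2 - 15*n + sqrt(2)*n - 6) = -sqrt(2)*n^3 + n^3 - 5*sqrt(2)*n^2/2 + 3*n^2 - sqrt(2)*n + 11*n + 18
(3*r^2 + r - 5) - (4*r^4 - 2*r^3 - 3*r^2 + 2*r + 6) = -4*r^4 + 2*r^3 + 6*r^2 - r - 11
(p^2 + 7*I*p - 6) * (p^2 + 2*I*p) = p^4 + 9*I*p^3 - 20*p^2 - 12*I*p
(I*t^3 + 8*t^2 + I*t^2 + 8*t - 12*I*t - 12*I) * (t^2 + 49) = I*t^5 + 8*t^4 + I*t^4 + 8*t^3 + 37*I*t^3 + 392*t^2 + 37*I*t^2 + 392*t - 588*I*t - 588*I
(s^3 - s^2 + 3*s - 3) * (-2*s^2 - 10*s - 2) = -2*s^5 - 8*s^4 + 2*s^3 - 22*s^2 + 24*s + 6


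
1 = 1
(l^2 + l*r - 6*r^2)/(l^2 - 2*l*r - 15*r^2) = (-l + 2*r)/(-l + 5*r)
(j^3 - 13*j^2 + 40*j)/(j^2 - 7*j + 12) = j*(j^2 - 13*j + 40)/(j^2 - 7*j + 12)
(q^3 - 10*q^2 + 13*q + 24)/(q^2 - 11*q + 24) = q + 1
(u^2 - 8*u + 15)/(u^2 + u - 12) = (u - 5)/(u + 4)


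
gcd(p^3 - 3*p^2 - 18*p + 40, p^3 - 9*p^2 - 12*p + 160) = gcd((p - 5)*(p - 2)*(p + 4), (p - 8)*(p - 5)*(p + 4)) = p^2 - p - 20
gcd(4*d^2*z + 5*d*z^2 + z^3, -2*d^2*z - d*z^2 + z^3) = d*z + z^2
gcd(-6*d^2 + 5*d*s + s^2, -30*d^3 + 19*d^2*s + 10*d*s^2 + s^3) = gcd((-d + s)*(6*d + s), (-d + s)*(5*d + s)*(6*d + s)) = -6*d^2 + 5*d*s + s^2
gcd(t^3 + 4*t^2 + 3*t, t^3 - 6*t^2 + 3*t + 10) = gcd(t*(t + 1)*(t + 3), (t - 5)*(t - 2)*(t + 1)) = t + 1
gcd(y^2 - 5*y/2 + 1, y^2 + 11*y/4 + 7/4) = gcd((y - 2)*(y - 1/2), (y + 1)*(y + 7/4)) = 1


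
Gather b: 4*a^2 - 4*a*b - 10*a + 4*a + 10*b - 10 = 4*a^2 - 6*a + b*(10 - 4*a) - 10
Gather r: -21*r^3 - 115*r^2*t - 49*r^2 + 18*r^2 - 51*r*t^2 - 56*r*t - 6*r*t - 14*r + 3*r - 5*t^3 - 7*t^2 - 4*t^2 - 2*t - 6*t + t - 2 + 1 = -21*r^3 + r^2*(-115*t - 31) + r*(-51*t^2 - 62*t - 11) - 5*t^3 - 11*t^2 - 7*t - 1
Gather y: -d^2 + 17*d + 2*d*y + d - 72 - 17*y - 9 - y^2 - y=-d^2 + 18*d - y^2 + y*(2*d - 18) - 81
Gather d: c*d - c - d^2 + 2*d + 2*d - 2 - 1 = -c - d^2 + d*(c + 4) - 3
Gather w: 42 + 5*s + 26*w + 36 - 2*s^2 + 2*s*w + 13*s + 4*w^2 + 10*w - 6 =-2*s^2 + 18*s + 4*w^2 + w*(2*s + 36) + 72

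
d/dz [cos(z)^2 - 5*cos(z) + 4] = (5 - 2*cos(z))*sin(z)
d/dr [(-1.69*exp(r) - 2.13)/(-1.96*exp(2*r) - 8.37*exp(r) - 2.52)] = (-(1.69*exp(r) + 2.13)*(3.92*exp(r) + 8.37) + 3.3124*exp(2*r) + 14.1453*exp(r) + 4.2588)*exp(r)/(1.96*exp(2*r) + 8.37*exp(r) + 2.52)^2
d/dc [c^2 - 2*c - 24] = 2*c - 2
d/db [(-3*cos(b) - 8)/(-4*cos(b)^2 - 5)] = (12*cos(b)^2 + 64*cos(b) - 15)*sin(b)/(16*cos(b)^4 + 40*cos(b)^2 + 25)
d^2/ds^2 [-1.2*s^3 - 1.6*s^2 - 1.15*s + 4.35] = -7.2*s - 3.2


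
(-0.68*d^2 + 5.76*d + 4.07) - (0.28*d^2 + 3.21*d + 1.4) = -0.96*d^2 + 2.55*d + 2.67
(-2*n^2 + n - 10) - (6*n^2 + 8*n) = -8*n^2 - 7*n - 10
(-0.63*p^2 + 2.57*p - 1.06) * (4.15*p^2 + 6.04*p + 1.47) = -2.6145*p^4 + 6.8603*p^3 + 10.1977*p^2 - 2.6245*p - 1.5582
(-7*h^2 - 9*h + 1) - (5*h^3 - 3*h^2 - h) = -5*h^3 - 4*h^2 - 8*h + 1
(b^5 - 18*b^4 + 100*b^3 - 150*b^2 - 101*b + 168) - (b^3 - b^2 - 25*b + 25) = b^5 - 18*b^4 + 99*b^3 - 149*b^2 - 76*b + 143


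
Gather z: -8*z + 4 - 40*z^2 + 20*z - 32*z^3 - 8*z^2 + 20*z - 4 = -32*z^3 - 48*z^2 + 32*z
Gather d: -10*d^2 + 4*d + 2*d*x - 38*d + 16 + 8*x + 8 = -10*d^2 + d*(2*x - 34) + 8*x + 24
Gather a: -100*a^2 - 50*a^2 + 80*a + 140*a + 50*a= -150*a^2 + 270*a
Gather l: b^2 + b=b^2 + b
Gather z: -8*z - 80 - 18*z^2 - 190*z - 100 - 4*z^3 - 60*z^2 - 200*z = -4*z^3 - 78*z^2 - 398*z - 180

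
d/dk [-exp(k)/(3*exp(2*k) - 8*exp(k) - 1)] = (3*exp(3*k) + exp(k))/(9*exp(4*k) - 48*exp(3*k) + 58*exp(2*k) + 16*exp(k) + 1)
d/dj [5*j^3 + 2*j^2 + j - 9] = 15*j^2 + 4*j + 1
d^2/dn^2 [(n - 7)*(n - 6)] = 2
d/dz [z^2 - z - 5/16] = 2*z - 1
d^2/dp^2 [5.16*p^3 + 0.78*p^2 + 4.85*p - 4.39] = 30.96*p + 1.56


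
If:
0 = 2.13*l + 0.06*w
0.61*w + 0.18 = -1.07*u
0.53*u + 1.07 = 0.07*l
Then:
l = -0.09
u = -2.03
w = 3.27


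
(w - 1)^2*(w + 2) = w^3 - 3*w + 2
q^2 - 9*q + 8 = (q - 8)*(q - 1)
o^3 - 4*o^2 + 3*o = o*(o - 3)*(o - 1)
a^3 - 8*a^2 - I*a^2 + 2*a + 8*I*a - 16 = (a - 8)*(a - 2*I)*(a + I)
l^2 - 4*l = l*(l - 4)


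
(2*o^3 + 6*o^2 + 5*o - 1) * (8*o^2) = 16*o^5 + 48*o^4 + 40*o^3 - 8*o^2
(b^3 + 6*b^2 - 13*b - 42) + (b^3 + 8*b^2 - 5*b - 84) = 2*b^3 + 14*b^2 - 18*b - 126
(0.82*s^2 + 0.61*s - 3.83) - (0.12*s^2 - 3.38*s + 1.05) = 0.7*s^2 + 3.99*s - 4.88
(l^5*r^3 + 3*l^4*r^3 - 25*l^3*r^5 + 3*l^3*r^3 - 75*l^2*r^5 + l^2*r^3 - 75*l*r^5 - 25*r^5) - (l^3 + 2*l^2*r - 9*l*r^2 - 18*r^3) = l^5*r^3 + 3*l^4*r^3 - 25*l^3*r^5 + 3*l^3*r^3 - l^3 - 75*l^2*r^5 + l^2*r^3 - 2*l^2*r - 75*l*r^5 + 9*l*r^2 - 25*r^5 + 18*r^3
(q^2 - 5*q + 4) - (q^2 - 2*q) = 4 - 3*q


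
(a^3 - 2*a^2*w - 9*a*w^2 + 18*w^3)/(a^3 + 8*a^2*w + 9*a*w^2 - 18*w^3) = (-a^2 + 5*a*w - 6*w^2)/(-a^2 - 5*a*w + 6*w^2)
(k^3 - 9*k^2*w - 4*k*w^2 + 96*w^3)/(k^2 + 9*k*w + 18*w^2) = (k^2 - 12*k*w + 32*w^2)/(k + 6*w)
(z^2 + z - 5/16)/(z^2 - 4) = (z^2 + z - 5/16)/(z^2 - 4)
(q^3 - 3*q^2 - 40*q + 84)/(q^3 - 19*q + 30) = (q^2 - q - 42)/(q^2 + 2*q - 15)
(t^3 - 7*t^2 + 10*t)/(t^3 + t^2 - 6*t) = (t - 5)/(t + 3)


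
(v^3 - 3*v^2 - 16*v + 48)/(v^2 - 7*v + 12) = v + 4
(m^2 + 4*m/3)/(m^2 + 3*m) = (m + 4/3)/(m + 3)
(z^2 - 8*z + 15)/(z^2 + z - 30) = (z - 3)/(z + 6)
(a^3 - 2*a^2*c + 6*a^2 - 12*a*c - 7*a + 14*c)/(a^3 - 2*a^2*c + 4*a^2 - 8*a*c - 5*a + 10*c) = (a + 7)/(a + 5)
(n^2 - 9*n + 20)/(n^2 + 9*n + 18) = (n^2 - 9*n + 20)/(n^2 + 9*n + 18)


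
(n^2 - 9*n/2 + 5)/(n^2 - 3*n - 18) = (-n^2 + 9*n/2 - 5)/(-n^2 + 3*n + 18)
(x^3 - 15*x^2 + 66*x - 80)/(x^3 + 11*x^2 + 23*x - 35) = (x^3 - 15*x^2 + 66*x - 80)/(x^3 + 11*x^2 + 23*x - 35)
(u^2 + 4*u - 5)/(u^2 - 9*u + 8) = (u + 5)/(u - 8)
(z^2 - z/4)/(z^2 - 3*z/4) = (4*z - 1)/(4*z - 3)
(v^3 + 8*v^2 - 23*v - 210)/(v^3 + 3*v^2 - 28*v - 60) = (v + 7)/(v + 2)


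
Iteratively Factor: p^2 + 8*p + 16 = (p + 4)*(p + 4)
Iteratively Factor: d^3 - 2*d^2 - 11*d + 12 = (d + 3)*(d^2 - 5*d + 4) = (d - 4)*(d + 3)*(d - 1)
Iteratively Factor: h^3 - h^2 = (h - 1)*(h^2) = h*(h - 1)*(h)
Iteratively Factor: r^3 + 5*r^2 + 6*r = (r + 2)*(r^2 + 3*r) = r*(r + 2)*(r + 3)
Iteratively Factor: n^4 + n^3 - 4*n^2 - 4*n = (n + 1)*(n^3 - 4*n) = (n + 1)*(n + 2)*(n^2 - 2*n) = n*(n + 1)*(n + 2)*(n - 2)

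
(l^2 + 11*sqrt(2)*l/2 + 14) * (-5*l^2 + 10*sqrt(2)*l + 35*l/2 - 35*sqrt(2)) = -5*l^4 - 35*sqrt(2)*l^3/2 + 35*l^3/2 + 40*l^2 + 245*sqrt(2)*l^2/4 - 140*l + 140*sqrt(2)*l - 490*sqrt(2)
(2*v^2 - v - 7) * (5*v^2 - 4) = 10*v^4 - 5*v^3 - 43*v^2 + 4*v + 28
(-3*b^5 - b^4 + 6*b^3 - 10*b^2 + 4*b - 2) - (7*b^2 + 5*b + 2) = -3*b^5 - b^4 + 6*b^3 - 17*b^2 - b - 4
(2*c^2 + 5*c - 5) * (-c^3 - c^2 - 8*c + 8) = -2*c^5 - 7*c^4 - 16*c^3 - 19*c^2 + 80*c - 40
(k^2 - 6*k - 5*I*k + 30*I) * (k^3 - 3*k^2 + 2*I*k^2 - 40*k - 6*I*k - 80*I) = k^5 - 9*k^4 - 3*I*k^4 - 12*k^3 + 27*I*k^3 + 150*k^2 + 66*I*k^2 - 220*k - 720*I*k + 2400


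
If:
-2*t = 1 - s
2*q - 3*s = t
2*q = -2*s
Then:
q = -1/11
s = 1/11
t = -5/11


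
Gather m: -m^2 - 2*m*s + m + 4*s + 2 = -m^2 + m*(1 - 2*s) + 4*s + 2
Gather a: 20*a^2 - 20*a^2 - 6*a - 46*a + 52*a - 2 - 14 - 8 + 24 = 0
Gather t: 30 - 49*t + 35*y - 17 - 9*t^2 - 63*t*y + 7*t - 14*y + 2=-9*t^2 + t*(-63*y - 42) + 21*y + 15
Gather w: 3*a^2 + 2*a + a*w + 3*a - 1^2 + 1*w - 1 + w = 3*a^2 + 5*a + w*(a + 2) - 2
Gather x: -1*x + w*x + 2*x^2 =2*x^2 + x*(w - 1)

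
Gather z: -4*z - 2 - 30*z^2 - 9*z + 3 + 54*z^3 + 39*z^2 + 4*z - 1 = 54*z^3 + 9*z^2 - 9*z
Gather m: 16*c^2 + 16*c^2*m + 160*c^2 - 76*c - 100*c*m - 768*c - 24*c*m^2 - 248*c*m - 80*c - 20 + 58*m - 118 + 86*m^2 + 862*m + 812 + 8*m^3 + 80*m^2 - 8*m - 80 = 176*c^2 - 924*c + 8*m^3 + m^2*(166 - 24*c) + m*(16*c^2 - 348*c + 912) + 594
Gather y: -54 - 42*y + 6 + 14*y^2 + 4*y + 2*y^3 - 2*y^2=2*y^3 + 12*y^2 - 38*y - 48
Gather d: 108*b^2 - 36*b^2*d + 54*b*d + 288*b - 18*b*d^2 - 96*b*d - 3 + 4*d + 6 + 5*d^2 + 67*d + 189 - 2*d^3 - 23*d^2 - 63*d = 108*b^2 + 288*b - 2*d^3 + d^2*(-18*b - 18) + d*(-36*b^2 - 42*b + 8) + 192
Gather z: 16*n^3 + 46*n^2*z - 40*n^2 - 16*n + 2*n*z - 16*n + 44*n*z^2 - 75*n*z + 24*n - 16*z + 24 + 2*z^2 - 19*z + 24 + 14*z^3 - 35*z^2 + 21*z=16*n^3 - 40*n^2 - 8*n + 14*z^3 + z^2*(44*n - 33) + z*(46*n^2 - 73*n - 14) + 48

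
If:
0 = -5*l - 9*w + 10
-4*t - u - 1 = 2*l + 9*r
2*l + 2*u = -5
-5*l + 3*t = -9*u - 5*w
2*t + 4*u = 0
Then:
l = -35/194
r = -1637/873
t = 450/97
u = -225/97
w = 235/194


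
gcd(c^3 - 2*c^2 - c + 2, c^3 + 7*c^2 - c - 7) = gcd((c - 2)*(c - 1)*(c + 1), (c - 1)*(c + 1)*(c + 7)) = c^2 - 1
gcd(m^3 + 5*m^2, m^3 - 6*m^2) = m^2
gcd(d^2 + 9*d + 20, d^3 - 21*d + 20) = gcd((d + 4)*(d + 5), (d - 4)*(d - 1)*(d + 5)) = d + 5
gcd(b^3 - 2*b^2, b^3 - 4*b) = b^2 - 2*b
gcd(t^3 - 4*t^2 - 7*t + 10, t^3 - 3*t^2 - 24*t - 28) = t + 2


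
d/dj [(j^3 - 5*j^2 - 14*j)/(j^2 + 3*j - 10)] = (j^4 + 6*j^3 - 31*j^2 + 100*j + 140)/(j^4 + 6*j^3 - 11*j^2 - 60*j + 100)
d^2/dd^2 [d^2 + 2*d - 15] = 2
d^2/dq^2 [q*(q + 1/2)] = 2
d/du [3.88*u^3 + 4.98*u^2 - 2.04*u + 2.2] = 11.64*u^2 + 9.96*u - 2.04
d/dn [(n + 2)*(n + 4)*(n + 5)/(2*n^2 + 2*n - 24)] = (n^2 - 6*n - 31)/(2*(n^2 - 6*n + 9))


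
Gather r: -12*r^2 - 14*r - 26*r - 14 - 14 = -12*r^2 - 40*r - 28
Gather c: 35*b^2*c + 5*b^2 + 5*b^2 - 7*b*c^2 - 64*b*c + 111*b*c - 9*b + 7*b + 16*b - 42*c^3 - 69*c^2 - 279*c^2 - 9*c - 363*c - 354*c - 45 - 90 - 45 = 10*b^2 + 14*b - 42*c^3 + c^2*(-7*b - 348) + c*(35*b^2 + 47*b - 726) - 180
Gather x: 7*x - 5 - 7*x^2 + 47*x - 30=-7*x^2 + 54*x - 35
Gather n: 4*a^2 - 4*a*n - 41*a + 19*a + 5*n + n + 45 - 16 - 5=4*a^2 - 22*a + n*(6 - 4*a) + 24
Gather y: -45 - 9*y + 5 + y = -8*y - 40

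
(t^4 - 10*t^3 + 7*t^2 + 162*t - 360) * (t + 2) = t^5 - 8*t^4 - 13*t^3 + 176*t^2 - 36*t - 720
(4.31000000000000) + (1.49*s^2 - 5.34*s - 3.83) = 1.49*s^2 - 5.34*s + 0.48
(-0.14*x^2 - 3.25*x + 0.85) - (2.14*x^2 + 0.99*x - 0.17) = -2.28*x^2 - 4.24*x + 1.02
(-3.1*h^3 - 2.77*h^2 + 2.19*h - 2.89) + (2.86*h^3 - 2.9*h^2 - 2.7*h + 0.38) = -0.24*h^3 - 5.67*h^2 - 0.51*h - 2.51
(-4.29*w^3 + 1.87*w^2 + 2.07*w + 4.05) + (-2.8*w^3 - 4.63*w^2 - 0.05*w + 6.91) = -7.09*w^3 - 2.76*w^2 + 2.02*w + 10.96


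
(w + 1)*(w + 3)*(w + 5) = w^3 + 9*w^2 + 23*w + 15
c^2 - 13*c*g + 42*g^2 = (c - 7*g)*(c - 6*g)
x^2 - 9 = (x - 3)*(x + 3)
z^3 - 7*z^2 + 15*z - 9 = (z - 3)^2*(z - 1)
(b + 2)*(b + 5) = b^2 + 7*b + 10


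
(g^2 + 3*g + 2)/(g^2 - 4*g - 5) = (g + 2)/(g - 5)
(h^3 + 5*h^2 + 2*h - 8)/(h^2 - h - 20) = (h^2 + h - 2)/(h - 5)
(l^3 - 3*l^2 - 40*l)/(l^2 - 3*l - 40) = l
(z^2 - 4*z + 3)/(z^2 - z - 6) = (z - 1)/(z + 2)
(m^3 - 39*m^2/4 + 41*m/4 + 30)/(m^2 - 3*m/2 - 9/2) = (4*m^2 - 27*m - 40)/(2*(2*m + 3))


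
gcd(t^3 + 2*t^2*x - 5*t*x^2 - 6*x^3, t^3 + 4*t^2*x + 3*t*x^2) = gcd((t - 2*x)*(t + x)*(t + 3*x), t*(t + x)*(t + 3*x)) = t^2 + 4*t*x + 3*x^2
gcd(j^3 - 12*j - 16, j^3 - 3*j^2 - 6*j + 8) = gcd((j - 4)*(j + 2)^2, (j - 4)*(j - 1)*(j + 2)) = j^2 - 2*j - 8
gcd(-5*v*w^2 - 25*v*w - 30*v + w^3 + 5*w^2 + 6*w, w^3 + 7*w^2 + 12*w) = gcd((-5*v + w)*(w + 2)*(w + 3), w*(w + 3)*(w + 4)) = w + 3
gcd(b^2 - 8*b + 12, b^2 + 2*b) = 1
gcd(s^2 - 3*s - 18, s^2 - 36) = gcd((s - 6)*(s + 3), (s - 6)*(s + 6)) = s - 6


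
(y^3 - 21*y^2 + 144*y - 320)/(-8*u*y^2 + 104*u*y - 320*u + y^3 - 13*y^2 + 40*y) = (y - 8)/(-8*u + y)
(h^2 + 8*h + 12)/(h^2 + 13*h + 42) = (h + 2)/(h + 7)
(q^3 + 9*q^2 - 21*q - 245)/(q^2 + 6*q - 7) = (q^2 + 2*q - 35)/(q - 1)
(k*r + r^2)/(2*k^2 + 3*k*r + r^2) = r/(2*k + r)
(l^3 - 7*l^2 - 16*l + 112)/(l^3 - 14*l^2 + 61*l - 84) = (l + 4)/(l - 3)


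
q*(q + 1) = q^2 + q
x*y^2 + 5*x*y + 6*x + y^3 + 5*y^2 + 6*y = (x + y)*(y + 2)*(y + 3)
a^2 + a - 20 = (a - 4)*(a + 5)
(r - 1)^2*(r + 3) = r^3 + r^2 - 5*r + 3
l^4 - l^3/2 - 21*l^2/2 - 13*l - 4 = (l - 4)*(l + 1/2)*(l + 1)*(l + 2)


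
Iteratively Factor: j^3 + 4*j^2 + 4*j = (j)*(j^2 + 4*j + 4) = j*(j + 2)*(j + 2)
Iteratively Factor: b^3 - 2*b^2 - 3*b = (b - 3)*(b^2 + b) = (b - 3)*(b + 1)*(b)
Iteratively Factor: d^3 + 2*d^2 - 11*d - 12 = (d + 1)*(d^2 + d - 12) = (d - 3)*(d + 1)*(d + 4)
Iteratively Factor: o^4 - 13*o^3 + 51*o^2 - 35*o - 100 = (o + 1)*(o^3 - 14*o^2 + 65*o - 100) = (o - 5)*(o + 1)*(o^2 - 9*o + 20) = (o - 5)*(o - 4)*(o + 1)*(o - 5)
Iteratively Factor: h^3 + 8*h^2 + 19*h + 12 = (h + 4)*(h^2 + 4*h + 3) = (h + 3)*(h + 4)*(h + 1)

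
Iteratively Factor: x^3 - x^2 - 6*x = (x - 3)*(x^2 + 2*x) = (x - 3)*(x + 2)*(x)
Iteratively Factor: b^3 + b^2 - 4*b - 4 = (b + 2)*(b^2 - b - 2) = (b + 1)*(b + 2)*(b - 2)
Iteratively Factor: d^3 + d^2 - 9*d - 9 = (d + 1)*(d^2 - 9) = (d + 1)*(d + 3)*(d - 3)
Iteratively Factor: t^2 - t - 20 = (t - 5)*(t + 4)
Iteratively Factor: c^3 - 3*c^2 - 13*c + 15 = (c - 5)*(c^2 + 2*c - 3) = (c - 5)*(c - 1)*(c + 3)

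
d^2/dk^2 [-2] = 0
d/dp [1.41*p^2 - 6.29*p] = 2.82*p - 6.29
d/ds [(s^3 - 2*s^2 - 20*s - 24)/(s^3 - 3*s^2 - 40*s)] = (-s^4 - 40*s^3 + 92*s^2 - 144*s - 960)/(s^2*(s^4 - 6*s^3 - 71*s^2 + 240*s + 1600))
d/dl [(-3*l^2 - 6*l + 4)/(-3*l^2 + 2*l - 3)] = 2*(-12*l^2 + 21*l + 5)/(9*l^4 - 12*l^3 + 22*l^2 - 12*l + 9)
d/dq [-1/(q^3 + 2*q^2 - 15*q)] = (3*q^2 + 4*q - 15)/(q^2*(q^2 + 2*q - 15)^2)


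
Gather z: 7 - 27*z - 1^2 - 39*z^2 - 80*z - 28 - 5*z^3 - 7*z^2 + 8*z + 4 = -5*z^3 - 46*z^2 - 99*z - 18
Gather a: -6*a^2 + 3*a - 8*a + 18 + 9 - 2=-6*a^2 - 5*a + 25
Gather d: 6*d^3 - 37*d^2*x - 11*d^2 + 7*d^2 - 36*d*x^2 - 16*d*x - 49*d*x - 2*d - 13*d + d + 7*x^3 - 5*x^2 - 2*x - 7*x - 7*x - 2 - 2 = 6*d^3 + d^2*(-37*x - 4) + d*(-36*x^2 - 65*x - 14) + 7*x^3 - 5*x^2 - 16*x - 4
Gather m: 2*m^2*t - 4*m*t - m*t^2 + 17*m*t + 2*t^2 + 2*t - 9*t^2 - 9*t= 2*m^2*t + m*(-t^2 + 13*t) - 7*t^2 - 7*t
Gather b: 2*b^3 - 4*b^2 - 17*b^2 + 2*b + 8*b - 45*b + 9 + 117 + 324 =2*b^3 - 21*b^2 - 35*b + 450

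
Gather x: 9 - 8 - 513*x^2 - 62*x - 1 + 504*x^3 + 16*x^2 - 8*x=504*x^3 - 497*x^2 - 70*x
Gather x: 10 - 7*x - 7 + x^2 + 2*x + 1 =x^2 - 5*x + 4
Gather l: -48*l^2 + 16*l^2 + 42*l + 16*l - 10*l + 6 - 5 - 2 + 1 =-32*l^2 + 48*l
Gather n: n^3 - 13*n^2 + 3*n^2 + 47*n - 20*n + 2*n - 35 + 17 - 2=n^3 - 10*n^2 + 29*n - 20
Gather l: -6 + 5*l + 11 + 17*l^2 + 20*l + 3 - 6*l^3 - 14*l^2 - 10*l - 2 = -6*l^3 + 3*l^2 + 15*l + 6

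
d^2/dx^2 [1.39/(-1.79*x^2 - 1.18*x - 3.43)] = (8.907398*x^2 + 5.871916*x - 1.39*(3.58*x + 1.18)*(7.16*x + 2.36) + 17.068366)/(1.79*x^2 + 1.18*x + 3.43)^3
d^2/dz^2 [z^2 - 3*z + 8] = 2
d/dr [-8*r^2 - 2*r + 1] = -16*r - 2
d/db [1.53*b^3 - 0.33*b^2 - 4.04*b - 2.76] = 4.59*b^2 - 0.66*b - 4.04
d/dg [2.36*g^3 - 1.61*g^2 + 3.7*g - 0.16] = 7.08*g^2 - 3.22*g + 3.7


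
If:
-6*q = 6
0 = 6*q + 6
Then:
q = -1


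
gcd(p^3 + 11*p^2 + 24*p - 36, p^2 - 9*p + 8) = p - 1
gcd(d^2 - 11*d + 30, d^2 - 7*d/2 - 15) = d - 6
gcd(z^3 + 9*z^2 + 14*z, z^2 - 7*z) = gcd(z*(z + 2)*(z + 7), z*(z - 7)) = z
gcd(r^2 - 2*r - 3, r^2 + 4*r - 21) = r - 3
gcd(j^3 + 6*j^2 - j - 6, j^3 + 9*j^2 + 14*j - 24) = j^2 + 5*j - 6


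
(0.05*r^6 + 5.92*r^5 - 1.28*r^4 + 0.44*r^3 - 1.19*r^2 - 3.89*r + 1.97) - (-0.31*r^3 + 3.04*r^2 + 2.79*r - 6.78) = 0.05*r^6 + 5.92*r^5 - 1.28*r^4 + 0.75*r^3 - 4.23*r^2 - 6.68*r + 8.75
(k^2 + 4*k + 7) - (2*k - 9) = k^2 + 2*k + 16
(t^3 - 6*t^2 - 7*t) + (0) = t^3 - 6*t^2 - 7*t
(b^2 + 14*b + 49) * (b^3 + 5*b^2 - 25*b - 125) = b^5 + 19*b^4 + 94*b^3 - 230*b^2 - 2975*b - 6125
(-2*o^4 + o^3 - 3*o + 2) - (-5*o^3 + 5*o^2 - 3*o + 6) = -2*o^4 + 6*o^3 - 5*o^2 - 4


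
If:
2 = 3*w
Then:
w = 2/3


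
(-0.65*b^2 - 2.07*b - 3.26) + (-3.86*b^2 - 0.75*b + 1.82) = -4.51*b^2 - 2.82*b - 1.44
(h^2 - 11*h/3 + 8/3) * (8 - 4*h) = -4*h^3 + 68*h^2/3 - 40*h + 64/3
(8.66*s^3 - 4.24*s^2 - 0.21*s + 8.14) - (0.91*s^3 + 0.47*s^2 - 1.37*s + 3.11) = 7.75*s^3 - 4.71*s^2 + 1.16*s + 5.03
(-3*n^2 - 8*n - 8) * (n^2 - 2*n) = -3*n^4 - 2*n^3 + 8*n^2 + 16*n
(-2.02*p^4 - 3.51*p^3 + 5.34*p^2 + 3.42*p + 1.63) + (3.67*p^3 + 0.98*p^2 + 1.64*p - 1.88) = -2.02*p^4 + 0.16*p^3 + 6.32*p^2 + 5.06*p - 0.25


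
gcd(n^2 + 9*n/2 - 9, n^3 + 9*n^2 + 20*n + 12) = n + 6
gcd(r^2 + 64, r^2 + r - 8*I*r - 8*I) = r - 8*I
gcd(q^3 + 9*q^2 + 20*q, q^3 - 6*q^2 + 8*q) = q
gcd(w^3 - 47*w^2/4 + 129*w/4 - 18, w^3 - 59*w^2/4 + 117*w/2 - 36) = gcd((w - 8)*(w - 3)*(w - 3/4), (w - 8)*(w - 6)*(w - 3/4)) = w^2 - 35*w/4 + 6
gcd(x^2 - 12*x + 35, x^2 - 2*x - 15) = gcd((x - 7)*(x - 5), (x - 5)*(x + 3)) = x - 5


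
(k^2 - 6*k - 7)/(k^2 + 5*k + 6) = (k^2 - 6*k - 7)/(k^2 + 5*k + 6)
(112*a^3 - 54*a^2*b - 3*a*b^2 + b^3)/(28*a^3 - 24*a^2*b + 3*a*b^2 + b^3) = (8*a - b)/(2*a - b)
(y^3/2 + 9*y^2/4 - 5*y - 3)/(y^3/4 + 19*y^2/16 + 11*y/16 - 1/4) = 4*(2*y^3 + 9*y^2 - 20*y - 12)/(4*y^3 + 19*y^2 + 11*y - 4)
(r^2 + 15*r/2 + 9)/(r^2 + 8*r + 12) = (r + 3/2)/(r + 2)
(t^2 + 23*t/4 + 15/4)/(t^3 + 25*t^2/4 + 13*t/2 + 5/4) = (4*t + 3)/(4*t^2 + 5*t + 1)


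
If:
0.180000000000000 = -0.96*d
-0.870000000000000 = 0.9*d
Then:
No Solution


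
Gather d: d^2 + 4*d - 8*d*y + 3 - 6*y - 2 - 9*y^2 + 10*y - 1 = d^2 + d*(4 - 8*y) - 9*y^2 + 4*y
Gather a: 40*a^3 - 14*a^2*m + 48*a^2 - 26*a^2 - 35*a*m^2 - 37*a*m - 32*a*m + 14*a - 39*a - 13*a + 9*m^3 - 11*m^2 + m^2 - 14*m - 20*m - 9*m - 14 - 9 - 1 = 40*a^3 + a^2*(22 - 14*m) + a*(-35*m^2 - 69*m - 38) + 9*m^3 - 10*m^2 - 43*m - 24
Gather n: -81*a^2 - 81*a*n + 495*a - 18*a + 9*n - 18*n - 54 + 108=-81*a^2 + 477*a + n*(-81*a - 9) + 54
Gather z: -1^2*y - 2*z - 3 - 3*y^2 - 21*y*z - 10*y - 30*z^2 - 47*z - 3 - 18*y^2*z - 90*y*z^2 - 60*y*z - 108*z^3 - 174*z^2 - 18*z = -3*y^2 - 11*y - 108*z^3 + z^2*(-90*y - 204) + z*(-18*y^2 - 81*y - 67) - 6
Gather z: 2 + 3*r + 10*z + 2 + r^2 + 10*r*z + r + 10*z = r^2 + 4*r + z*(10*r + 20) + 4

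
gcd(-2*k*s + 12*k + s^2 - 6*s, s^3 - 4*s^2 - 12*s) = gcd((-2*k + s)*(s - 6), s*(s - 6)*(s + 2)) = s - 6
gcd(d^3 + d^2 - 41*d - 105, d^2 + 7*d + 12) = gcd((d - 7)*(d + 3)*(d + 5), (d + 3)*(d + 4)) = d + 3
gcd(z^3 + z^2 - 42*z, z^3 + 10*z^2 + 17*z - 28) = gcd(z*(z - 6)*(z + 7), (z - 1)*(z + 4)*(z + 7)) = z + 7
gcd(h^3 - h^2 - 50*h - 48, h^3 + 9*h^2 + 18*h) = h + 6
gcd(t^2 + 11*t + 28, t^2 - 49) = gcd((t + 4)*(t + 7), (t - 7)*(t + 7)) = t + 7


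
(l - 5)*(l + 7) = l^2 + 2*l - 35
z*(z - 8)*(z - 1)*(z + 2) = z^4 - 7*z^3 - 10*z^2 + 16*z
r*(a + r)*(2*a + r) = 2*a^2*r + 3*a*r^2 + r^3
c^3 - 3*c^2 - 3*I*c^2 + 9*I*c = c*(c - 3)*(c - 3*I)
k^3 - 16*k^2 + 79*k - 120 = (k - 8)*(k - 5)*(k - 3)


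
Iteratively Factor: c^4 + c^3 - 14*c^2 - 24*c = (c + 3)*(c^3 - 2*c^2 - 8*c) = c*(c + 3)*(c^2 - 2*c - 8) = c*(c + 2)*(c + 3)*(c - 4)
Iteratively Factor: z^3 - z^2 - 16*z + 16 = (z - 1)*(z^2 - 16) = (z - 1)*(z + 4)*(z - 4)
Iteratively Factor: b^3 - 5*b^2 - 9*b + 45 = (b - 5)*(b^2 - 9) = (b - 5)*(b - 3)*(b + 3)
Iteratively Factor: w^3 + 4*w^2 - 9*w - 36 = (w - 3)*(w^2 + 7*w + 12) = (w - 3)*(w + 4)*(w + 3)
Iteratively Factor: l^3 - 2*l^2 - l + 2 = (l - 1)*(l^2 - l - 2) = (l - 2)*(l - 1)*(l + 1)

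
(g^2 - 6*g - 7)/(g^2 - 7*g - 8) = (g - 7)/(g - 8)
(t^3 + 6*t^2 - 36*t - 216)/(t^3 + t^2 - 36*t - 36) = (t + 6)/(t + 1)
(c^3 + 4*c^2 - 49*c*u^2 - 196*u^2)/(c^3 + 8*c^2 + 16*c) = (c^2 - 49*u^2)/(c*(c + 4))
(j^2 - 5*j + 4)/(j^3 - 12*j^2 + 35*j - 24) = (j - 4)/(j^2 - 11*j + 24)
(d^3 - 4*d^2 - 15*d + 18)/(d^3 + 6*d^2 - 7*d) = (d^2 - 3*d - 18)/(d*(d + 7))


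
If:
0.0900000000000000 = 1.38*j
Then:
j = 0.07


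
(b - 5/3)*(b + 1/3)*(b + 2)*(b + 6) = b^4 + 20*b^3/3 + 7*b^2/9 - 184*b/9 - 20/3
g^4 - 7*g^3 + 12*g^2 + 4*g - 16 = (g - 4)*(g - 2)^2*(g + 1)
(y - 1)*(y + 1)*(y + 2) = y^3 + 2*y^2 - y - 2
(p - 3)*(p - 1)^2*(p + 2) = p^4 - 3*p^3 - 3*p^2 + 11*p - 6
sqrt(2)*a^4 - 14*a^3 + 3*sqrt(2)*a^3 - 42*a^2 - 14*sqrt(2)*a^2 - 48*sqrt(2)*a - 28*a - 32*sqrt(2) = (a + 2)*(a - 8*sqrt(2))*(a + sqrt(2))*(sqrt(2)*a + sqrt(2))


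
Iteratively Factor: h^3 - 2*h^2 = (h)*(h^2 - 2*h) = h*(h - 2)*(h)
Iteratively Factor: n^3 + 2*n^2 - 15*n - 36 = (n + 3)*(n^2 - n - 12) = (n - 4)*(n + 3)*(n + 3)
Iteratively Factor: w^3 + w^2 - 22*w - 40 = (w - 5)*(w^2 + 6*w + 8) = (w - 5)*(w + 4)*(w + 2)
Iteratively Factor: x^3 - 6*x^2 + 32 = (x - 4)*(x^2 - 2*x - 8) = (x - 4)^2*(x + 2)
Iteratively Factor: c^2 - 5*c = (c - 5)*(c)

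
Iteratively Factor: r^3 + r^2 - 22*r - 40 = (r + 4)*(r^2 - 3*r - 10) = (r + 2)*(r + 4)*(r - 5)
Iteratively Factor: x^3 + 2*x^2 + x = (x + 1)*(x^2 + x) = (x + 1)^2*(x)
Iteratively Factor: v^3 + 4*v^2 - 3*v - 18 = (v - 2)*(v^2 + 6*v + 9) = (v - 2)*(v + 3)*(v + 3)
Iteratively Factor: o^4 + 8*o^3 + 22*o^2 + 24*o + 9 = (o + 3)*(o^3 + 5*o^2 + 7*o + 3) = (o + 1)*(o + 3)*(o^2 + 4*o + 3) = (o + 1)^2*(o + 3)*(o + 3)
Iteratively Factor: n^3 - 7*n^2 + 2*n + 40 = (n - 4)*(n^2 - 3*n - 10) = (n - 4)*(n + 2)*(n - 5)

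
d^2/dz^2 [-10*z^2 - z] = -20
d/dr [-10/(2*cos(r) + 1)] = -20*sin(r)/(2*cos(r) + 1)^2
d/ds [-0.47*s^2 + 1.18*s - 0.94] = 1.18 - 0.94*s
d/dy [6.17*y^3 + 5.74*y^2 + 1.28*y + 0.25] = 18.51*y^2 + 11.48*y + 1.28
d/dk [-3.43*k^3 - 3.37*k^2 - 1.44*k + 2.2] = -10.29*k^2 - 6.74*k - 1.44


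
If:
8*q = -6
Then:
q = -3/4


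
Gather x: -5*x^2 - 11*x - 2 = -5*x^2 - 11*x - 2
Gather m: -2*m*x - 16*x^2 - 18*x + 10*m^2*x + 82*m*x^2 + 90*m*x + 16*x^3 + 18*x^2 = 10*m^2*x + m*(82*x^2 + 88*x) + 16*x^3 + 2*x^2 - 18*x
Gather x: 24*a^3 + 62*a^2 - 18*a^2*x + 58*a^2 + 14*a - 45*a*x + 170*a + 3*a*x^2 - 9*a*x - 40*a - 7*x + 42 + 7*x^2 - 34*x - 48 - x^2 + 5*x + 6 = 24*a^3 + 120*a^2 + 144*a + x^2*(3*a + 6) + x*(-18*a^2 - 54*a - 36)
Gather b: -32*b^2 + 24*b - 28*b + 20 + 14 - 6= -32*b^2 - 4*b + 28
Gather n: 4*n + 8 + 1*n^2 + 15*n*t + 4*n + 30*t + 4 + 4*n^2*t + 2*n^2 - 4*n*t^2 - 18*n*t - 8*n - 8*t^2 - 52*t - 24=n^2*(4*t + 3) + n*(-4*t^2 - 3*t) - 8*t^2 - 22*t - 12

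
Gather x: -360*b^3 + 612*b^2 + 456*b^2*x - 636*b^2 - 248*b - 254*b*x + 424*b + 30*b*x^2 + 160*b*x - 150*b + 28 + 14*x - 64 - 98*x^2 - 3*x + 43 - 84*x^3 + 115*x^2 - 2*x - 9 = -360*b^3 - 24*b^2 + 26*b - 84*x^3 + x^2*(30*b + 17) + x*(456*b^2 - 94*b + 9) - 2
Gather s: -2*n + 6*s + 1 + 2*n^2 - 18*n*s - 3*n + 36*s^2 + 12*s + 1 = 2*n^2 - 5*n + 36*s^2 + s*(18 - 18*n) + 2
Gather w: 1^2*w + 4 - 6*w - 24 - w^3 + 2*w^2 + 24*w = -w^3 + 2*w^2 + 19*w - 20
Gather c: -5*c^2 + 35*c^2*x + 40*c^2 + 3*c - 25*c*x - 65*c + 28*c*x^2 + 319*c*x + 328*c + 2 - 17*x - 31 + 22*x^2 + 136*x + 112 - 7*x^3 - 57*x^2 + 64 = c^2*(35*x + 35) + c*(28*x^2 + 294*x + 266) - 7*x^3 - 35*x^2 + 119*x + 147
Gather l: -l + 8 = 8 - l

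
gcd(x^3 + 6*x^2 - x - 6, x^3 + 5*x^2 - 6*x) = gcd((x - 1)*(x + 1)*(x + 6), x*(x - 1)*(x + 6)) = x^2 + 5*x - 6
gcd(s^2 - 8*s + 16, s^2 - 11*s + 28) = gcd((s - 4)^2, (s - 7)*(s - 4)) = s - 4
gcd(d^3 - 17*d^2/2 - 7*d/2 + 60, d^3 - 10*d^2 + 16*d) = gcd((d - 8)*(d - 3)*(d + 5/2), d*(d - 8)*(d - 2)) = d - 8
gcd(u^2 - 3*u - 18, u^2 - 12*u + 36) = u - 6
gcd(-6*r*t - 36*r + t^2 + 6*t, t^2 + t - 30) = t + 6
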